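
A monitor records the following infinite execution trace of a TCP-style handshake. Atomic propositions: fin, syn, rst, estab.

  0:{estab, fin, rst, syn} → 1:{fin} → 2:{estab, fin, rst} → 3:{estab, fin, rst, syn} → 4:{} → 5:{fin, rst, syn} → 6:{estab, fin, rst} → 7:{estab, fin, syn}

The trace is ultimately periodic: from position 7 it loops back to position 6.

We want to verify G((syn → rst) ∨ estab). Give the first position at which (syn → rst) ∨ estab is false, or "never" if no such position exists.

(syn → rst) ∨ estab holds at every position 0..7, and those are all the positions the trace ever visits, so the invariant G((syn → rst) ∨ estab) is never violated.

never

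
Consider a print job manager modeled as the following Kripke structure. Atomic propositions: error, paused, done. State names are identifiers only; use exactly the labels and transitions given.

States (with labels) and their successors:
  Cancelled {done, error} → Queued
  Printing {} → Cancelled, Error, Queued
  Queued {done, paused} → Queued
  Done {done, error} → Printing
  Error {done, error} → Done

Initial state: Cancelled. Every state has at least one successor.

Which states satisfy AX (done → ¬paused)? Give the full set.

States satisfying done → ¬paused: {Cancelled, Printing, Done, Error}.
States satisfying AX (done → ¬paused): {Done, Error}.

{Done, Error}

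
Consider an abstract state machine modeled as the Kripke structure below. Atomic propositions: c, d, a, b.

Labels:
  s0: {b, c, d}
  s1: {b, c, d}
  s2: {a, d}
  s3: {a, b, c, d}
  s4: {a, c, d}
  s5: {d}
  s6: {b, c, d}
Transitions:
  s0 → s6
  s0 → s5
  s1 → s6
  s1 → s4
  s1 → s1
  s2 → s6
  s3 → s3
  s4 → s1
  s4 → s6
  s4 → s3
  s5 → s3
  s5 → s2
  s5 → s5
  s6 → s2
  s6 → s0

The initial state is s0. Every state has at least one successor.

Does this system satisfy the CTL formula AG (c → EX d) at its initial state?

States satisfying c → EX d: {s0, s1, s2, s3, s4, s5, s6}.
States satisfying AG (c → EX d): {s0, s1, s2, s3, s4, s5, s6}.
Every state reachable from s0 satisfies c → EX d.
s0 ∈ Sat(AG (c → EX d)).

Holds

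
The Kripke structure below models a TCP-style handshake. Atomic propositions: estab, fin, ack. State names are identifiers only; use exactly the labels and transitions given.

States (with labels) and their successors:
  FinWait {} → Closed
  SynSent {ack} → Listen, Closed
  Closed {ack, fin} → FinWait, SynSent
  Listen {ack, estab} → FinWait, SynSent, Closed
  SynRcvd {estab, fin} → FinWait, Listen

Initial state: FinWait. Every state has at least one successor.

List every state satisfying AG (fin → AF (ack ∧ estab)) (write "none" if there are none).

States satisfying fin → AF (ack ∧ estab): {FinWait, SynSent, Listen}.
States satisfying AG (fin → AF (ack ∧ estab)): ∅.

none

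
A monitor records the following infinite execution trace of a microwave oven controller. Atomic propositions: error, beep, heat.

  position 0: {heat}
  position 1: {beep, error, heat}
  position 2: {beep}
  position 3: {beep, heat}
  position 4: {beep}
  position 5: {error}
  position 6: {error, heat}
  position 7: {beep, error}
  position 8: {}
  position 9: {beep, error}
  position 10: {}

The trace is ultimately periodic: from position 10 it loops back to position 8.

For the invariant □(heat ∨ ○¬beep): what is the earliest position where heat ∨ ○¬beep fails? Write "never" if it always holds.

2

Check heat ∨ ○¬beep at each position in order: 0 ✓, 1 ✓.
At position 2 the labels are {beep} and the next position 3 has {beep, heat}, so heat ∨ ○¬beep is false there. This is the first violation.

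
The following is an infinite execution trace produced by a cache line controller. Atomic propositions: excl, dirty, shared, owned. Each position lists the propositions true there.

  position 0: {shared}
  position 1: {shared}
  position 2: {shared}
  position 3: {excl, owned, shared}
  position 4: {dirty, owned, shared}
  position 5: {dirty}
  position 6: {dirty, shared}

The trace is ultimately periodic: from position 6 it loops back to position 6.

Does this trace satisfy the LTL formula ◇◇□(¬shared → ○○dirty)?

Yes

◇□(¬shared → ○○dirty) holds at position 0, which is reachable from 0, so ◇◇□(¬shared → ○○dirty) holds.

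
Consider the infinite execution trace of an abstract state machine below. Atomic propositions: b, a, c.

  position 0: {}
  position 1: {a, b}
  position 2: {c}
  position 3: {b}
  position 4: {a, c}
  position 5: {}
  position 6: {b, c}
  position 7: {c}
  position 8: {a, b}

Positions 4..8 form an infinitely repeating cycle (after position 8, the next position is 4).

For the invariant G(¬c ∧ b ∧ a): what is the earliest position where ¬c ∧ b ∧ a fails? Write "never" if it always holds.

At position 0 the labels are {}, so ¬c ∧ b ∧ a is false there. This is the first violation.

0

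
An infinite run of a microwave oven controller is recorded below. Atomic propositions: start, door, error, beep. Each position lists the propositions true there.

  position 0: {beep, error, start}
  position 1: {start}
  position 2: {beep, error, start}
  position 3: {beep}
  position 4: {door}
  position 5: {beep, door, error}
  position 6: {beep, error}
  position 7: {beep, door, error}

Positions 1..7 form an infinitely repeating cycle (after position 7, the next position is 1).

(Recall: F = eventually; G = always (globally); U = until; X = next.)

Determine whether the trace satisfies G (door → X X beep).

door → X X beep holds at every position 0..7, and those are all positions ever visited, so G (door → X X beep) holds.
Positions where door holds: 4, 5, 7.
Check X X beep at each: 4→ok, 5→ok, 7→ok.

Holds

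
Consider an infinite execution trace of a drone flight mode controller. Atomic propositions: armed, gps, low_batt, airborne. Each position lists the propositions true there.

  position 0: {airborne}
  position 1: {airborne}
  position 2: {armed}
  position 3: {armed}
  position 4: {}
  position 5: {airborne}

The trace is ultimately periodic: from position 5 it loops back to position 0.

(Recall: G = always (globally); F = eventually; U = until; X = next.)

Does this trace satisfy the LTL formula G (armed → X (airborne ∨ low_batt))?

No

armed → X (airborne ∨ low_batt) must hold at every position from 0 onward. It fails at position 2, so G (armed → X (airborne ∨ low_batt)) is false.
Positions where armed holds: 2, 3.
Check X (airborne ∨ low_batt) at each: 2→fails, 3→fails.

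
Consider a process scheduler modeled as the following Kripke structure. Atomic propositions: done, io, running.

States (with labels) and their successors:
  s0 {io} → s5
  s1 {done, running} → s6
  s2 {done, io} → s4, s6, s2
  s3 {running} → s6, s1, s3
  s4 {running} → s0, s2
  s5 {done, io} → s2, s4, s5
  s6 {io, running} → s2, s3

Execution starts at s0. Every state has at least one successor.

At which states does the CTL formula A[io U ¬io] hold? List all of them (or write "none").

States satisfying io: {s0, s2, s5, s6}.
States satisfying ¬io: {s1, s3, s4}.
States satisfying A[io U ¬io]: {s1, s3, s4}.

{s1, s3, s4}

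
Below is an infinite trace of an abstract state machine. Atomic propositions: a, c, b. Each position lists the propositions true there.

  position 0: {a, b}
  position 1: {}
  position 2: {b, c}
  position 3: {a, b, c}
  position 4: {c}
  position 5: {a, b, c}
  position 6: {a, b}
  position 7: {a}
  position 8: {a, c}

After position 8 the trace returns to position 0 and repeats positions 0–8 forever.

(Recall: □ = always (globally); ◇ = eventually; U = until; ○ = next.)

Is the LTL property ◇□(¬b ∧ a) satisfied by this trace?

□(¬b ∧ a) is false at every position 0..8, so it never becomes true and ◇□(¬b ∧ a) fails.

No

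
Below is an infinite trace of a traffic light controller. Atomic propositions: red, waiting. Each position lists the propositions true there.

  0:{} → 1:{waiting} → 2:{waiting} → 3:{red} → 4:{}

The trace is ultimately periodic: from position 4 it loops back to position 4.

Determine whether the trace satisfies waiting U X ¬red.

Walking from position 0: X ¬red first holds at position 0, and waiting holds at every earlier position along the way, so waiting U X ¬red holds.

Satisfied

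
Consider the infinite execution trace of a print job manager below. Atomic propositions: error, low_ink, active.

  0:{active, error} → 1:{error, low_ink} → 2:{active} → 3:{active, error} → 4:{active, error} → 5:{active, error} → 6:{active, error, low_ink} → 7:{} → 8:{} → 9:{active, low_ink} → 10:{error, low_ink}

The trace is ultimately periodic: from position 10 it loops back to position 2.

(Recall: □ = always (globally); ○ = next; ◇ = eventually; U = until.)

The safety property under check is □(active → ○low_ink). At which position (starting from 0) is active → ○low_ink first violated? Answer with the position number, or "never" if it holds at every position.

2

Check active → ○low_ink at each position in order: 0 ✓, 1 ✓.
At position 2 the labels are {active} and the next position 3 has {active, error}, so active → ○low_ink is false there. This is the first violation.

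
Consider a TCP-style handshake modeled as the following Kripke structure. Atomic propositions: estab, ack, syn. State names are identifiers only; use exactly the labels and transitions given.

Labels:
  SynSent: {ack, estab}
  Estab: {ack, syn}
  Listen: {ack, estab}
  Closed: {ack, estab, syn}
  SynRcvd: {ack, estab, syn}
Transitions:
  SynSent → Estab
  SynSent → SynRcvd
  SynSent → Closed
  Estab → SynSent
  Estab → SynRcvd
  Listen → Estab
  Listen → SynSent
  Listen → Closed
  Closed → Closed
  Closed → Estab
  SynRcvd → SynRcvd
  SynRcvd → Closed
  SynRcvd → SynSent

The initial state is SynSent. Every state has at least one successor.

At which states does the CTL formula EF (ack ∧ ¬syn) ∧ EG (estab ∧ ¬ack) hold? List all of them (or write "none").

none

States satisfying ack ∧ ¬syn: {SynSent, Listen}.
States satisfying EF (ack ∧ ¬syn): {SynSent, Estab, Listen, Closed, SynRcvd}.
States satisfying estab ∧ ¬ack: ∅.
States satisfying EG (estab ∧ ¬ack): ∅.
States satisfying EF (ack ∧ ¬syn) ∧ EG (estab ∧ ¬ack): ∅.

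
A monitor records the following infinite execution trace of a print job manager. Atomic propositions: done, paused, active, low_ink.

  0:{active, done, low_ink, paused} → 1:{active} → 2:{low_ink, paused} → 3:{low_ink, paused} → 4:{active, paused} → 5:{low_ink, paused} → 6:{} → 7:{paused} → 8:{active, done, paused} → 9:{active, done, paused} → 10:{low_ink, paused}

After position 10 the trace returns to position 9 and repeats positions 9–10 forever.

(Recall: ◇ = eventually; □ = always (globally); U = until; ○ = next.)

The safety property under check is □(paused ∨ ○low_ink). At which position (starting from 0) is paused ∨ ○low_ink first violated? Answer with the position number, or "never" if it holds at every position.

Check paused ∨ ○low_ink at each position in order: 0 ✓, 1 ✓, 2 ✓, 3 ✓, 4 ✓, 5 ✓.
At position 6 the labels are {} and the next position 7 has {paused}, so paused ∨ ○low_ink is false there. This is the first violation.

6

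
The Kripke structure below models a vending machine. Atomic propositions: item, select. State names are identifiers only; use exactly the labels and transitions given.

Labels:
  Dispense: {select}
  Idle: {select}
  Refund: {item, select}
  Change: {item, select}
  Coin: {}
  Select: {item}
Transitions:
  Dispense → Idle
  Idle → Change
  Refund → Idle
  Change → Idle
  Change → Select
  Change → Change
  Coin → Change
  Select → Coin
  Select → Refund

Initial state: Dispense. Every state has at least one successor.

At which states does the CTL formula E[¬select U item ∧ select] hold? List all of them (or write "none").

{Refund, Change, Coin, Select}

States satisfying ¬select: {Coin, Select}.
States satisfying item ∧ select: {Refund, Change}.
States satisfying E[¬select U item ∧ select]: {Refund, Change, Coin, Select}.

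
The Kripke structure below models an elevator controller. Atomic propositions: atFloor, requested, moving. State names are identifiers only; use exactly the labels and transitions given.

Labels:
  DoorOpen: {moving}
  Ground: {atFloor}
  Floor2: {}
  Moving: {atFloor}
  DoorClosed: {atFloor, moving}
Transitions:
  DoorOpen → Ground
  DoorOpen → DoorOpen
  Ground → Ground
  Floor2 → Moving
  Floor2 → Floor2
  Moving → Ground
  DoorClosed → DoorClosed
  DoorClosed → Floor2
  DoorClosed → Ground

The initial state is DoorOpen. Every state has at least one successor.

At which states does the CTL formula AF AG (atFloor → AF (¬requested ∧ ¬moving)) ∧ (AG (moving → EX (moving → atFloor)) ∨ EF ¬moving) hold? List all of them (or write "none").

{DoorOpen, Ground, Floor2, Moving}

States satisfying AG (atFloor → AF (¬requested ∧ ¬moving)): {DoorOpen, Ground, Floor2, Moving}.
States satisfying AF AG (atFloor → AF (¬requested ∧ ¬moving)): {DoorOpen, Ground, Floor2, Moving}.
States satisfying moving → EX (moving → atFloor): {DoorOpen, Ground, Floor2, Moving, DoorClosed}.
States satisfying AG (moving → EX (moving → atFloor)): {DoorOpen, Ground, Floor2, Moving, DoorClosed}.
States satisfying ¬moving: {Ground, Floor2, Moving}.
States satisfying EF ¬moving: {DoorOpen, Ground, Floor2, Moving, DoorClosed}.
States satisfying AG (moving → EX (moving → atFloor)) ∨ EF ¬moving: {DoorOpen, Ground, Floor2, Moving, DoorClosed}.
States satisfying AF AG (atFloor → AF (¬requested ∧ ¬moving)) ∧ (AG (moving → EX (moving → atFloor)) ∨ EF ¬moving): {DoorOpen, Ground, Floor2, Moving}.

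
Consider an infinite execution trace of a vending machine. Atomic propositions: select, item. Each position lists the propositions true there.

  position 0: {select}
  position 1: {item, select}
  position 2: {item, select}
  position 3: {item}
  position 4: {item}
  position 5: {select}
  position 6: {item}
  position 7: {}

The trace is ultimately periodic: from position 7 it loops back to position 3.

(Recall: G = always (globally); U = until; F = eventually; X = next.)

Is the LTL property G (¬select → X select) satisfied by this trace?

Does not hold

¬select → X select must hold at every position from 0 onward. It fails at position 3, so G (¬select → X select) is false.
Positions where ¬select holds: 3, 4, 6, 7.
Check X select at each: 3→fails, 4→ok, 6→fails, 7→fails.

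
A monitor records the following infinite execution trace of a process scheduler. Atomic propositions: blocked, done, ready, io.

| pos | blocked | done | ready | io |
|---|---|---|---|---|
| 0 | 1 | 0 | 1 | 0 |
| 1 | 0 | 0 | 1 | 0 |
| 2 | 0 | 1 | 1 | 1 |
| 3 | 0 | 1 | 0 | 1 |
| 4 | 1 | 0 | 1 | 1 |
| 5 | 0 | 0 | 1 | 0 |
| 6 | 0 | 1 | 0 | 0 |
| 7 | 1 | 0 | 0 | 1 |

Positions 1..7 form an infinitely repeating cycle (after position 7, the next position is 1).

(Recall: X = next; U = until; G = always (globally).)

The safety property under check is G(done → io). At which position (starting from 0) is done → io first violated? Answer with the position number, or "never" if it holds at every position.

Check done → io at each position in order: 0 ✓, 1 ✓, 2 ✓, 3 ✓, 4 ✓, 5 ✓.
At position 6 the labels are {done}, so done → io is false there. This is the first violation.

6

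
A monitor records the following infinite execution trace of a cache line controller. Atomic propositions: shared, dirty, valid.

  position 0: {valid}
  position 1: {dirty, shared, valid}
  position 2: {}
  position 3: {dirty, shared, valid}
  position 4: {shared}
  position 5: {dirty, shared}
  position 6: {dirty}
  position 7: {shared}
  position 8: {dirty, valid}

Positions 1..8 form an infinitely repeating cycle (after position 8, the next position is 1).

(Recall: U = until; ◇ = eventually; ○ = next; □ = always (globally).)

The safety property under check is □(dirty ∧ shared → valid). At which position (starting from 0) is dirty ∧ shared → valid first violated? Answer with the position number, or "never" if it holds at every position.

5

Check dirty ∧ shared → valid at each position in order: 0 ✓, 1 ✓, 2 ✓, 3 ✓, 4 ✓.
At position 5 the labels are {dirty, shared}, so dirty ∧ shared → valid is false there. This is the first violation.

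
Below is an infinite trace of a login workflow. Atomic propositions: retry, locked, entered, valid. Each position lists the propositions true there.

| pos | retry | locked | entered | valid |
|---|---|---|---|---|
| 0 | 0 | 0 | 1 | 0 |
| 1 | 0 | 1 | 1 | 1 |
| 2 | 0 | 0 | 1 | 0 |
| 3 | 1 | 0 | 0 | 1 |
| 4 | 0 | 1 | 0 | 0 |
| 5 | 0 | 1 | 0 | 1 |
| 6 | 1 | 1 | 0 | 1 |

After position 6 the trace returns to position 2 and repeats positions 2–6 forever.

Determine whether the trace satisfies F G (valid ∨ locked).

Does not hold

G (valid ∨ locked) is false at every position 0..6, so it never becomes true and F G (valid ∨ locked) fails.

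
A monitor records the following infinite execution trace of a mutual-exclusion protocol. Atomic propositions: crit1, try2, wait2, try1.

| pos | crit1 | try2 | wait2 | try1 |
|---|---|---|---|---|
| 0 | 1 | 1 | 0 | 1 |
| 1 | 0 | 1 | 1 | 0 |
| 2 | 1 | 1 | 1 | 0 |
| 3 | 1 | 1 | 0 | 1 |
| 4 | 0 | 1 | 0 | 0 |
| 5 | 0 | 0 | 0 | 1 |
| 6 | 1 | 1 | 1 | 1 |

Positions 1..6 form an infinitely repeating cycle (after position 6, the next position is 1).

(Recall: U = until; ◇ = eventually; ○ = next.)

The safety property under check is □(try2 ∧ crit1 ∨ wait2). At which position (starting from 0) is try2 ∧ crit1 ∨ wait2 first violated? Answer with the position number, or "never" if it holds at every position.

4

Check try2 ∧ crit1 ∨ wait2 at each position in order: 0 ✓, 1 ✓, 2 ✓, 3 ✓.
At position 4 the labels are {try2}, so try2 ∧ crit1 ∨ wait2 is false there. This is the first violation.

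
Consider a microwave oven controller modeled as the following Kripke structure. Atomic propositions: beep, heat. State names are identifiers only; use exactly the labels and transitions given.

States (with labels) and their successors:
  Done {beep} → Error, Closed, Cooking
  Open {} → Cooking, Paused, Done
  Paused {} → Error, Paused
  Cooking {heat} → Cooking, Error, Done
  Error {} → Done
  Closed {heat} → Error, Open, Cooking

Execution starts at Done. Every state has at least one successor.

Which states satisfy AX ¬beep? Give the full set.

{Done, Paused, Closed}

States satisfying ¬beep: {Open, Paused, Cooking, Error, Closed}.
States satisfying AX ¬beep: {Done, Paused, Closed}.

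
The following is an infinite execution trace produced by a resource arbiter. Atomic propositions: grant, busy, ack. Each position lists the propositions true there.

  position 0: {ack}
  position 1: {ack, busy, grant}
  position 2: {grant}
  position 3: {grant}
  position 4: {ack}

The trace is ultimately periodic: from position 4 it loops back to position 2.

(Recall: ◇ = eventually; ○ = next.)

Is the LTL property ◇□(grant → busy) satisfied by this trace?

□(grant → busy) is false at every position 0..4, so it never becomes true and ◇□(grant → busy) fails.

No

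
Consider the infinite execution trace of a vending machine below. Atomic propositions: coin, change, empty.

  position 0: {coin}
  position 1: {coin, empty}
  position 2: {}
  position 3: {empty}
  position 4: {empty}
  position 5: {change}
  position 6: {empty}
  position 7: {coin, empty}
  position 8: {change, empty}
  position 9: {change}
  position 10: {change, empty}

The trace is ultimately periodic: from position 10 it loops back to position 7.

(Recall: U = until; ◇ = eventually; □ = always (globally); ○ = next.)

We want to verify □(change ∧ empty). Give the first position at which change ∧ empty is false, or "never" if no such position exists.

At position 0 the labels are {coin}, so change ∧ empty is false there. This is the first violation.

0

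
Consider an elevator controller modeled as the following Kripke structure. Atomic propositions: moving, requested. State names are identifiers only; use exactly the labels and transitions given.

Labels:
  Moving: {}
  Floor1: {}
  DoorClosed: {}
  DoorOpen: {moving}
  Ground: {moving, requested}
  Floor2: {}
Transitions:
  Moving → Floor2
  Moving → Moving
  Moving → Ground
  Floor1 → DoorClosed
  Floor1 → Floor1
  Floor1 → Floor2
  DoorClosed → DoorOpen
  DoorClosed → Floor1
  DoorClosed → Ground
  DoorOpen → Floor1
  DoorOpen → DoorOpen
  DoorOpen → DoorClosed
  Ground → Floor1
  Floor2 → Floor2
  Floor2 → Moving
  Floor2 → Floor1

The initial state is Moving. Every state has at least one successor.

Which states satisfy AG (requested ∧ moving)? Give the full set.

none

States satisfying requested ∧ moving: {Ground}.
States satisfying AG (requested ∧ moving): ∅.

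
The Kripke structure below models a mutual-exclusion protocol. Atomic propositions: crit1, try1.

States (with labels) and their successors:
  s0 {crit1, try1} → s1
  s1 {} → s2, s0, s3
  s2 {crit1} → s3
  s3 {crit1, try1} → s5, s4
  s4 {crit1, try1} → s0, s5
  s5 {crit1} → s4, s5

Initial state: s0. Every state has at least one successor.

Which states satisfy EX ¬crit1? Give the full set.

States satisfying ¬crit1: {s1}.
States satisfying EX ¬crit1: {s0}.

{s0}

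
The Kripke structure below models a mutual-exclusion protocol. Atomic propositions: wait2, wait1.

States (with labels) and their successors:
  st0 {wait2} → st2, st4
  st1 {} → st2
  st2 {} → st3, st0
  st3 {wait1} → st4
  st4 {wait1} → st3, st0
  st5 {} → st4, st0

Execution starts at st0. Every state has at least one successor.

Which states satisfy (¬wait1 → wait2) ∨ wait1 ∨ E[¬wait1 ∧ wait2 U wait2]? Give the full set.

States satisfying ¬wait1: {st0, st1, st2, st5}.
States satisfying ¬wait1 → wait2: {st0, st3, st4}.
States satisfying (¬wait1 → wait2) ∨ wait1: {st0, st3, st4}.
States satisfying ¬wait1 ∧ wait2: {st0}.
States satisfying wait2: {st0}.
States satisfying E[¬wait1 ∧ wait2 U wait2]: {st0}.
States satisfying (¬wait1 → wait2) ∨ wait1 ∨ E[¬wait1 ∧ wait2 U wait2]: {st0, st3, st4}.

{st0, st3, st4}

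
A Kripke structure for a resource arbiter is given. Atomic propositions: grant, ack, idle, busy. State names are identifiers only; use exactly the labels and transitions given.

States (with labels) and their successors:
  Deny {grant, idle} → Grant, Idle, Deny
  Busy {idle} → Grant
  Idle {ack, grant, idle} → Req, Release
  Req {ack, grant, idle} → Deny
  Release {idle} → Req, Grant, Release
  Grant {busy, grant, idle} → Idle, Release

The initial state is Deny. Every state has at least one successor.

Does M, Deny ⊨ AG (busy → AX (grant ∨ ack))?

Does not hold

States satisfying busy → AX (grant ∨ ack): {Deny, Busy, Idle, Req, Release}.
States satisfying AG (busy → AX (grant ∨ ack)): ∅.
Grant is reachable from Deny and violates busy → AX (grant ∨ ack), so AG fails at Deny.
Deny ∉ Sat(AG (busy → AX (grant ∨ ack))).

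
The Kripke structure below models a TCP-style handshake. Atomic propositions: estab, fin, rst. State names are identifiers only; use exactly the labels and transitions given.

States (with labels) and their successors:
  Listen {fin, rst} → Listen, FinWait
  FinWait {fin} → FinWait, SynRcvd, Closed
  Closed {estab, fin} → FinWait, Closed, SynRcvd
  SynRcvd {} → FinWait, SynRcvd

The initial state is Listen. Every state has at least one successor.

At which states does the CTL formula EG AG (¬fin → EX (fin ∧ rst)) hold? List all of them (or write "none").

States satisfying AG (¬fin → EX (fin ∧ rst)): ∅.
States satisfying EG AG (¬fin → EX (fin ∧ rst)): ∅.

none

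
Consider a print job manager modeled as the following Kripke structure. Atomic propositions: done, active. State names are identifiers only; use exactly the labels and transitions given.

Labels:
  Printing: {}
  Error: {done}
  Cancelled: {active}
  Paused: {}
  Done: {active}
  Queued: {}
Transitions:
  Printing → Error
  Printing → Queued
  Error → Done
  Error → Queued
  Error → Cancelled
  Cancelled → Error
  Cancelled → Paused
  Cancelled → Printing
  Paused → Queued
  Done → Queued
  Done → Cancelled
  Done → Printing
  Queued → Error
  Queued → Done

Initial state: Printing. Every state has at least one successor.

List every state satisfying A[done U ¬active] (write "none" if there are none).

{Printing, Error, Paused, Queued}

States satisfying done: {Error}.
States satisfying ¬active: {Printing, Error, Paused, Queued}.
States satisfying A[done U ¬active]: {Printing, Error, Paused, Queued}.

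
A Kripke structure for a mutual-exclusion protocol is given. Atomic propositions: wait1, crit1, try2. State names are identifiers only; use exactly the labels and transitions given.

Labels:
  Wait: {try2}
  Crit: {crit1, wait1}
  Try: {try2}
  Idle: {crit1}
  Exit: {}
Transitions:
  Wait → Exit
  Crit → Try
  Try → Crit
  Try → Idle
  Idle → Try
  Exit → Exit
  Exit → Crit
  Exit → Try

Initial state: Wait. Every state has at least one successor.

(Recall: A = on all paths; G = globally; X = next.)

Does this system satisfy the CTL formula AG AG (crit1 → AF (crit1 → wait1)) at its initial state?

Holds

States satisfying AG (crit1 → AF (crit1 → wait1)): {Wait, Crit, Try, Idle, Exit}.
States satisfying AG AG (crit1 → AF (crit1 → wait1)): {Wait, Crit, Try, Idle, Exit}.
Every state reachable from Wait satisfies AG (crit1 → AF (crit1 → wait1)).
Wait ∈ Sat(AG AG (crit1 → AF (crit1 → wait1))).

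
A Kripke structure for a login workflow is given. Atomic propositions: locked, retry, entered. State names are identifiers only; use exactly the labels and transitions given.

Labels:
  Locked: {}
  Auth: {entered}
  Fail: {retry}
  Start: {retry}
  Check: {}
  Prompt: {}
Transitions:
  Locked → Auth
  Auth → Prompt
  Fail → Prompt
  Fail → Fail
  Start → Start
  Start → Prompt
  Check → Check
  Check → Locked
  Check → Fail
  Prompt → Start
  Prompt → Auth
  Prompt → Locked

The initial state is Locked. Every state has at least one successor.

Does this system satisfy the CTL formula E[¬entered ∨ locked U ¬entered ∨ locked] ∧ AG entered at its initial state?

Violated

States satisfying ¬entered ∨ locked: {Locked, Fail, Start, Check, Prompt}.
States satisfying E[¬entered ∨ locked U ¬entered ∨ locked]: {Locked, Fail, Start, Check, Prompt}.
States satisfying entered: {Auth}.
States satisfying AG entered: ∅.
States satisfying E[¬entered ∨ locked U ¬entered ∨ locked] ∧ AG entered: ∅.
Locked ∉ Sat(E[¬entered ∨ locked U ¬entered ∨ locked] ∧ AG entered).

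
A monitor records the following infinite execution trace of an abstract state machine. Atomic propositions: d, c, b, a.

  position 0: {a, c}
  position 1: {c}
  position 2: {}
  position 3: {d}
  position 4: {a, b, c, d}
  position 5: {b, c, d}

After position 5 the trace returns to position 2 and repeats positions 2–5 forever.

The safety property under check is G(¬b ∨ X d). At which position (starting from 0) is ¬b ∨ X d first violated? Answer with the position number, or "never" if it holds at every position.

Check ¬b ∨ X d at each position in order: 0 ✓, 1 ✓, 2 ✓, 3 ✓, 4 ✓.
At position 5 the labels are {b, c, d} and the next position 2 has {}, so ¬b ∨ X d is false there. This is the first violation.

5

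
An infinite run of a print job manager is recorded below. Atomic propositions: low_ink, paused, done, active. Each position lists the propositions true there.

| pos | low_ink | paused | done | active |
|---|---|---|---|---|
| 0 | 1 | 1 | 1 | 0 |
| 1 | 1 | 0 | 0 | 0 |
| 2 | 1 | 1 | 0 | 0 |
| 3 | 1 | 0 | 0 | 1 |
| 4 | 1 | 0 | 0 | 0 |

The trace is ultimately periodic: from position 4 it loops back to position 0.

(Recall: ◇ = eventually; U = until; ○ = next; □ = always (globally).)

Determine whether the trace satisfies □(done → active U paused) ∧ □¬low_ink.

Does not hold

done → active U paused holds at every position 0..4, and those are all positions ever visited, so □(done → active U paused) holds.
Positions where done holds: 0.
Check active U paused at each: 0→ok.
¬low_ink must hold at every position from 0 onward. It fails at position 0, so □¬low_ink is false.
At position 0: □(done → active U paused) is true; □¬low_ink is false; so □(done → active U paused) ∧ □¬low_ink is false.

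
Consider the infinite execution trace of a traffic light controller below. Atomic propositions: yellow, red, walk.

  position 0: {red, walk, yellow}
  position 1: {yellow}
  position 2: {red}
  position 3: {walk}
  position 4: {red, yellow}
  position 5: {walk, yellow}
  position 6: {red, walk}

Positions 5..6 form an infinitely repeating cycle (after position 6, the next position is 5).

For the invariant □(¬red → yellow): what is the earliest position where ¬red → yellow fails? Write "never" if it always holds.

Check ¬red → yellow at each position in order: 0 ✓, 1 ✓, 2 ✓.
At position 3 the labels are {walk}, so ¬red → yellow is false there. This is the first violation.

3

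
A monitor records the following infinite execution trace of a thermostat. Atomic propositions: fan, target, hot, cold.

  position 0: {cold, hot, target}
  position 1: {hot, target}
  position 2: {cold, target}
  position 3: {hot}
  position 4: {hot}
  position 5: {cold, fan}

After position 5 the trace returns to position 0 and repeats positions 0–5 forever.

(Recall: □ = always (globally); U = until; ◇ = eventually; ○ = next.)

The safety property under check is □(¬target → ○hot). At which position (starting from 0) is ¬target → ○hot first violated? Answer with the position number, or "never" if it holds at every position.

Check ¬target → ○hot at each position in order: 0 ✓, 1 ✓, 2 ✓, 3 ✓.
At position 4 the labels are {hot} and the next position 5 has {cold, fan}, so ¬target → ○hot is false there. This is the first violation.

4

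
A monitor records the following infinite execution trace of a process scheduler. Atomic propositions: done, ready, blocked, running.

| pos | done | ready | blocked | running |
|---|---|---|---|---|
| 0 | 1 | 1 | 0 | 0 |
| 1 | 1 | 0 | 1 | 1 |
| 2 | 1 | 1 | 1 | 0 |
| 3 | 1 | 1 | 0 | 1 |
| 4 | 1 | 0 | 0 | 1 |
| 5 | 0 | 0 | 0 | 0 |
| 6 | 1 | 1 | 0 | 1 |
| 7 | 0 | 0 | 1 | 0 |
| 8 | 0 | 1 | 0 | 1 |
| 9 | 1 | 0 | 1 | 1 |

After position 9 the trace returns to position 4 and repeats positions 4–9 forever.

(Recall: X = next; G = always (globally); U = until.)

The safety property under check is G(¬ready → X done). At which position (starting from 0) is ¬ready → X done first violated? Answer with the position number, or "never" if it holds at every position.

Check ¬ready → X done at each position in order: 0 ✓, 1 ✓, 2 ✓, 3 ✓.
At position 4 the labels are {done, running} and the next position 5 has {}, so ¬ready → X done is false there. This is the first violation.

4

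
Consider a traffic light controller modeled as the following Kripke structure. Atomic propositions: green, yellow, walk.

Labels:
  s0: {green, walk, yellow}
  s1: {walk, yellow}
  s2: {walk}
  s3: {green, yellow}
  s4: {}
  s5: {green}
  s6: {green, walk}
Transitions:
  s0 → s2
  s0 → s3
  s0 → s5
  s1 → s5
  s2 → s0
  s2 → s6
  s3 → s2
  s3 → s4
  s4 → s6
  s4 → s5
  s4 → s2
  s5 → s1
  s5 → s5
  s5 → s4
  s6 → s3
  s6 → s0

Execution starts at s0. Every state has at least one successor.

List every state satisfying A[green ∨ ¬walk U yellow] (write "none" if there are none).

States satisfying green ∨ ¬walk: {s0, s3, s4, s5, s6}.
States satisfying yellow: {s0, s1, s3}.
States satisfying A[green ∨ ¬walk U yellow]: {s0, s1, s3, s6}.

{s0, s1, s3, s6}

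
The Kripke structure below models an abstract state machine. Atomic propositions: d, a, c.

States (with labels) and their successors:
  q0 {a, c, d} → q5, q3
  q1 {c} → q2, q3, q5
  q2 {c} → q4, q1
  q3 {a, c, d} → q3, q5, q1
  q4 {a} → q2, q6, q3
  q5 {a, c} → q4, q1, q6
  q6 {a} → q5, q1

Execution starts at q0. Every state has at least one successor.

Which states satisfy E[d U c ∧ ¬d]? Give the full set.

States satisfying d: {q0, q3}.
States satisfying c ∧ ¬d: {q1, q2, q5}.
States satisfying E[d U c ∧ ¬d]: {q0, q1, q2, q3, q5}.

{q0, q1, q2, q3, q5}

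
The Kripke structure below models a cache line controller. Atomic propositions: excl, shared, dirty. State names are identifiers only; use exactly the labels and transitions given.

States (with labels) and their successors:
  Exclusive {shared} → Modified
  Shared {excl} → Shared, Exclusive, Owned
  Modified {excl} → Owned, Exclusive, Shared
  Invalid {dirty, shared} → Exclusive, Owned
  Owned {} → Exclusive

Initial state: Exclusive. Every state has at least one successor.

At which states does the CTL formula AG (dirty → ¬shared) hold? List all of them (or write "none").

States satisfying dirty → ¬shared: {Exclusive, Shared, Modified, Owned}.
States satisfying AG (dirty → ¬shared): {Exclusive, Shared, Modified, Owned}.

{Exclusive, Shared, Modified, Owned}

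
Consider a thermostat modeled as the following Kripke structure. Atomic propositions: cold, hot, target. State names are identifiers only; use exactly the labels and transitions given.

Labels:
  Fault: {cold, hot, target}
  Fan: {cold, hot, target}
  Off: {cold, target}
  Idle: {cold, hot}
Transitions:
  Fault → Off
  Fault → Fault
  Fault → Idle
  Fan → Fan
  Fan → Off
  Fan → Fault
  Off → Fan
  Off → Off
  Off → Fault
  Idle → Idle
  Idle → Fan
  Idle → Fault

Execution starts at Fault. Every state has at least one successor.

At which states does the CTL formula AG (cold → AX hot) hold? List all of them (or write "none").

States satisfying cold → AX hot: {Idle}.
States satisfying AG (cold → AX hot): ∅.

none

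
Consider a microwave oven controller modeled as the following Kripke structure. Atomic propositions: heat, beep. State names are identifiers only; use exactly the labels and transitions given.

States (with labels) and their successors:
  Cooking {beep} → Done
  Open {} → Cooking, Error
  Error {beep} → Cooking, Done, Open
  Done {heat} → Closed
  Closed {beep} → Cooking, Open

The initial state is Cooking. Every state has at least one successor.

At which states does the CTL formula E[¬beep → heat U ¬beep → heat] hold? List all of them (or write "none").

{Cooking, Error, Done, Closed}

States satisfying ¬beep → heat: {Cooking, Error, Done, Closed}.
States satisfying E[¬beep → heat U ¬beep → heat]: {Cooking, Error, Done, Closed}.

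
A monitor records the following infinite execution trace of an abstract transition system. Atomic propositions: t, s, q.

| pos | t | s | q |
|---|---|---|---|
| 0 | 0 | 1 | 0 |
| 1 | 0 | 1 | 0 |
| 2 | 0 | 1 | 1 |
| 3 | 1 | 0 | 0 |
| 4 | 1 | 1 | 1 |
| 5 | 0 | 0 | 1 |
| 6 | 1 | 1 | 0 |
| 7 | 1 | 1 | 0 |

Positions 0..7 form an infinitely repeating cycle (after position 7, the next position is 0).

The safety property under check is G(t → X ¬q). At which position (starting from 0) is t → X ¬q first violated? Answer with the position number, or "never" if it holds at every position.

Check t → X ¬q at each position in order: 0 ✓, 1 ✓, 2 ✓.
At position 3 the labels are {t} and the next position 4 has {q, s, t}, so t → X ¬q is false there. This is the first violation.

3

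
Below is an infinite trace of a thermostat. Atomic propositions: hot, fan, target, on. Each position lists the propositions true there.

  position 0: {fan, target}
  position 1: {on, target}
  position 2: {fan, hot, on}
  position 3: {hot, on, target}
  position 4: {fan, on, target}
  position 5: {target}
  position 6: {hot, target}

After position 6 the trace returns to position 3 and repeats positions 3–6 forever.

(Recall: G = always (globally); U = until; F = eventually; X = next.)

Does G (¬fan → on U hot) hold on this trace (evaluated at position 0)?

¬fan → on U hot must hold at every position from 0 onward. It fails at position 5, so G (¬fan → on U hot) is false.
Positions where ¬fan holds: 1, 3, 5, 6.
Check on U hot at each: 1→ok, 3→ok, 5→fails, 6→ok.

Does not hold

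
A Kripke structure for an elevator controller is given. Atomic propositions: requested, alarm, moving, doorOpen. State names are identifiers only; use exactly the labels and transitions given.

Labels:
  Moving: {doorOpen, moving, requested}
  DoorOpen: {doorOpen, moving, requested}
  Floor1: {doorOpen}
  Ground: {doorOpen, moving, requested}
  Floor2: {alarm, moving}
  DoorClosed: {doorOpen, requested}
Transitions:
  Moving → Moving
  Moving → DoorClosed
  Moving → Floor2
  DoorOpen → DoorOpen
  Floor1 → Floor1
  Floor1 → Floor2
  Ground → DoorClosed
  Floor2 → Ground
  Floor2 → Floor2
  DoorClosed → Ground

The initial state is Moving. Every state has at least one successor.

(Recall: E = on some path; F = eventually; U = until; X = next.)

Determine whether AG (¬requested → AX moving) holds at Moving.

States satisfying ¬requested → AX moving: {Moving, DoorOpen, Ground, Floor2, DoorClosed}.
States satisfying AG (¬requested → AX moving): {Moving, DoorOpen, Ground, Floor2, DoorClosed}.
Every state reachable from Moving satisfies ¬requested → AX moving.
Moving ∈ Sat(AG (¬requested → AX moving)).

Yes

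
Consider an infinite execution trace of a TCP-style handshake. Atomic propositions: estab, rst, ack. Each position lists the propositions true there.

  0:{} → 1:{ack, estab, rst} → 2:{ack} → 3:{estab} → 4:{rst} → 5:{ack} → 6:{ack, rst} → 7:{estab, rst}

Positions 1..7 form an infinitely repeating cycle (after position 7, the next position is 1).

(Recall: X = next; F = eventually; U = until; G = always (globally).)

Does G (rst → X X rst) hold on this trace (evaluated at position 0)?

Does not hold

rst → X X rst must hold at every position from 0 onward. It fails at position 1, so G (rst → X X rst) is false.
Positions where rst holds: 1, 4, 6, 7.
Check X X rst at each: 1→fails, 4→ok, 6→ok, 7→fails.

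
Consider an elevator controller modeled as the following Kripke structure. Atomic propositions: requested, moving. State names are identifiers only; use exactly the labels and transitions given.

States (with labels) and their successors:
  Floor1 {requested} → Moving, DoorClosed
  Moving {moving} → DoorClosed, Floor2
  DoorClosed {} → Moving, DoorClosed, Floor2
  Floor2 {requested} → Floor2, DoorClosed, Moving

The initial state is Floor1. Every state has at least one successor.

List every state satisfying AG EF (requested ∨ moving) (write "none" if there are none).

States satisfying EF (requested ∨ moving): {Floor1, Moving, DoorClosed, Floor2}.
States satisfying AG EF (requested ∨ moving): {Floor1, Moving, DoorClosed, Floor2}.

{Floor1, Moving, DoorClosed, Floor2}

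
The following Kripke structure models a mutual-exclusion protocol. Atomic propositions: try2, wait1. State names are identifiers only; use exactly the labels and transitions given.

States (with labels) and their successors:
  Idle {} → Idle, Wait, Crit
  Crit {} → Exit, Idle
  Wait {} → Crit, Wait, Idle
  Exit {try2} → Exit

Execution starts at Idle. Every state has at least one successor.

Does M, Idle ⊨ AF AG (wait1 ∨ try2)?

Does not hold

States satisfying AG (wait1 ∨ try2): {Exit}.
States satisfying AF AG (wait1 ∨ try2): {Exit}.
There is a path from Idle along which AG (wait1 ∨ try2) never holds.
Idle ∉ Sat(AF AG (wait1 ∨ try2)).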